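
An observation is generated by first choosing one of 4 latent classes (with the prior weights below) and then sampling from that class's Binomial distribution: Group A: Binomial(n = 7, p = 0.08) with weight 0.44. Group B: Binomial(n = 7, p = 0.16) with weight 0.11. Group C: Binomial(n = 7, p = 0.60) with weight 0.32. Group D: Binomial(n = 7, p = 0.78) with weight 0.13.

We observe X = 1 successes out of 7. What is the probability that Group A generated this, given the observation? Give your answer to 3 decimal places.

Posterior ∝ prior × likelihood, so P(k | x) ∝ P(Z=k) f_k(x); normalise over all components.
Component likelihoods at x = 1 successes out of 7:
  p_A = 0.339559
  p_B = 0.393454
  p_C = 0.0172032
  p_D = 0.000619054
Unnormalised posteriors:
  P(Z=A)·p_A = 0.44 × 0.339559 = 0.149406
  P(Z=B)·p_B = 0.11 × 0.393454 = 0.0432799
  P(Z=C)·p_C = 0.32 × 0.0172032 = 0.00550502
  P(Z=D)·p_D = 0.13 × 0.000619054 = 8.04771e-05
Marginal: 0.149406 + 0.0432799 + 0.00550502 + 8.04771e-05 = 0.198271
P(Group A | the observation) = 0.149406 / 0.198271 ≈ 0.754

0.754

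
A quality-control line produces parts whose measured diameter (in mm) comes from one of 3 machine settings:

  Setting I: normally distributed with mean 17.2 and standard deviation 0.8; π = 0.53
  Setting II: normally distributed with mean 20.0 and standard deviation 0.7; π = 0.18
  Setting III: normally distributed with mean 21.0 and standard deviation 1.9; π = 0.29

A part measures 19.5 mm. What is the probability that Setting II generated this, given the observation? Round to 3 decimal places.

0.619

Apply Bayes' rule: the posterior for each component is proportional to its prior times its likelihood at x.
Component likelihoods at x = 19.5 mm:
  L_I = 0.00799765
  L_II = 0.441593
  L_III = 0.15375
Unnormalised posteriors:
  w_I·L_I = 0.53 × 0.00799765 = 0.00423875
  w_II·L_II = 0.18 × 0.441593 = 0.0794868
  w_III·L_III = 0.29 × 0.15375 = 0.0445875
Normaliser: 0.00423875 + 0.0794868 + 0.0445875 = 0.128313
P(Setting II | the observation) = 0.0794868 / 0.128313 ≈ 0.619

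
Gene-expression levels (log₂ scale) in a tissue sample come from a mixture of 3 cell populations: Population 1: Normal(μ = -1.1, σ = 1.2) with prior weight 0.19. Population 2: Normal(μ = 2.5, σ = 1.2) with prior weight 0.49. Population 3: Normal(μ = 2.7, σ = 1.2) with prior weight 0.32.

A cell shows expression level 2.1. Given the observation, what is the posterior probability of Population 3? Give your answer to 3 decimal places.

The responsibility of component k is P(Z=k) f_k(x) divided by Σ_j P(Z=j) f_j(x).
Evaluate each component's likelihood at the observed value:
  L_1 = 0.00949666
  L_2 = 0.314486
  L_3 = 0.293388
Prior × likelihood for each component:
  P(Z=1)·L_1 = 0.19 × 0.00949666 = 0.00180436
  P(Z=2)·L_2 = 0.49 × 0.314486 = 0.154098
  P(Z=3)·L_3 = 0.32 × 0.293388 = 0.0938841
Sum: 0.00180436 + 0.154098 + 0.0938841 = 0.249787
So the posterior for Population 3 is 0.0938841 / 0.249787 ≈ 0.376.

0.376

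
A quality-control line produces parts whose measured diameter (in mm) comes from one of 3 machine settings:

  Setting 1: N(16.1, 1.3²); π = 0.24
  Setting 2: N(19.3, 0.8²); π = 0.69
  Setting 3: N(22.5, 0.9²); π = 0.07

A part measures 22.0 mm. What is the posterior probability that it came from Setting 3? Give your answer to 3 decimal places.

The responsibility of component k is w_k f_k(x) divided by Σ_j w_j f_j(x).
Component likelihoods at x = 22.0 mm:
  p_1 = 1.03335e-05
  p_2 = 0.0016764
  p_3 = 0.37988
Weight by the priors:
  w_1·p_1 = 0.24 × 1.03335e-05 = 2.48004e-06
  w_2·p_2 = 0.69 × 0.0016764 = 0.00115672
  w_3·p_3 = 0.07 × 0.37988 = 0.0265916
Sum: 2.48004e-06 + 0.00115672 + 0.0265916 = 0.0277508
P(Setting 3 | x) ≈ 0.958

0.958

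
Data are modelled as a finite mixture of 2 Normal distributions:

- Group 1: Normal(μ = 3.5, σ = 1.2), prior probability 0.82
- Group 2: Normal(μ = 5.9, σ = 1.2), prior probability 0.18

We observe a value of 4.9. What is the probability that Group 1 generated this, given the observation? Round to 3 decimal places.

0.765

The responsibility of component k is P(Z=k) f_k(x) divided by Σ_j P(Z=j) f_j(x).
Evaluate each component's likelihood at the observed value:
  f_1 = 0.168332
  f_2 = 0.234927
Weight by the priors:
  P(Z=1)·f_1 = 0.82 × 0.168332 = 0.138032
  P(Z=2)·f_2 = 0.18 × 0.234927 = 0.0422868
Evidence: 0.138032 + 0.0422868 = 0.180319
P(Group 1 | data) ≈ 0.765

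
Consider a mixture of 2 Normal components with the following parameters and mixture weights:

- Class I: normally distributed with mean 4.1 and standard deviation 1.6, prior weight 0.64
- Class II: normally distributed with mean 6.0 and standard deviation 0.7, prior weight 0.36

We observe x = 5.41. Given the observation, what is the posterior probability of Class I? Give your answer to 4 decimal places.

0.4424

By Bayes' theorem, P(k | x) = π_k f_k(x) / Σ_j π_j f_j(x).
Normal densities:
  p_I = (1/(1.6·√(2π)))·exp(−(5.41−4.1)²/(2·1.6²)) = 0.249339·exp(-0.33518) = 0.17833
  p_II = (1/(0.7·√(2π)))·exp(−(5.41−6.0)²/(2·0.7²)) = 0.569918·exp(-0.35520) = 0.39953
Multiply by the mixture weights:
  π_I·p_I = 0.64 × 0.17833 = 0.114131
  π_II·p_II = 0.36 × 0.39953 = 0.143831
Normaliser: 0.114131 + 0.143831 = 0.257962
Responsibility of Class I: 0.114131 / 0.257962 ≈ 0.4424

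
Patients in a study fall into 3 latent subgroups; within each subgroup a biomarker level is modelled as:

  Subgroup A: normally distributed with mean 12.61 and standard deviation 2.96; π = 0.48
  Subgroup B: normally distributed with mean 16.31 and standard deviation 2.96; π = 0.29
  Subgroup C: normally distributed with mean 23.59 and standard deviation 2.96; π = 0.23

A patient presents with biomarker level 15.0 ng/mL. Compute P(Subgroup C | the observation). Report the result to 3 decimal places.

0.006

Posterior ∝ prior × likelihood, so P(k | x) ∝ π_k f_k(x); normalise over all components.
Normal densities:
  p_A = (1/(2.96·√(2π)))·exp(−(15.0−12.61)²/(2·2.96²)) = 0.134778·exp(-0.32597) = 0.0972859
  p_B = (1/(2.96·√(2π)))·exp(−(15.0−16.31)²/(2·2.96²)) = 0.134778·exp(-0.09793) = 0.122204
  p_C = (1/(2.96·√(2π)))·exp(−(15.0−23.59)²/(2·2.96²)) = 0.134778·exp(-4.21088) = 0.0019992
Unnormalised posteriors:
  π_A·p_A = 0.48 × 0.0972859 = 0.0466972
  π_B·p_B = 0.29 × 0.122204 = 0.0354393
  π_C·p_C = 0.23 × 0.0019992 = 0.000459816
Sum: 0.0466972 + 0.0354393 + 0.000459816 = 0.0825963
P(Subgroup C | data) ≈ 0.006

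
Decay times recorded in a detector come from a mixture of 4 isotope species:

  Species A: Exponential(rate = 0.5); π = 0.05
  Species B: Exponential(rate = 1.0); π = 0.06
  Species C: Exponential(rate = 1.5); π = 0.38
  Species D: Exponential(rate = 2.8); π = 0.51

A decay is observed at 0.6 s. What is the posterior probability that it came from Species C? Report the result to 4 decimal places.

P(component k | x) = w_k·f_k(x) / marginal(x), where marginal(x) = Σ_j w_j·f_j(x).
Evaluate each component's likelihood at the observed value:
  p_A = 0.370409
  p_B = 0.548812
  p_C = 0.609854
  p_D = 0.521847
Multiply by the mixture weights:
  w_A·p_A = 0.05 × 0.370409 = 0.0185205
  w_B·p_B = 0.06 × 0.548812 = 0.0329287
  w_C·p_C = 0.38 × 0.609854 = 0.231745
  w_D·p_D = 0.51 × 0.521847 = 0.266142
Sum: 0.0185205 + 0.0329287 + 0.231745 + 0.266142 = 0.549336
Responsibility of Species C: 0.231745 / 0.549336 ≈ 0.4219

0.4219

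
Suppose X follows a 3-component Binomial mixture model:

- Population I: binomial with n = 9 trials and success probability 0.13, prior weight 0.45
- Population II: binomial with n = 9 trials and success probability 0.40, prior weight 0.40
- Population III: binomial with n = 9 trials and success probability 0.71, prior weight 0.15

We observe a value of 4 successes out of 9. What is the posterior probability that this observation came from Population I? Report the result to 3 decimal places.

0.068

Posterior ∝ prior × likelihood, so P(k | x) ∝ π_k f_k(x); normalise over all components.
Component likelihoods at x = 4 successes out of 9:
  L_I = 0.0179366
  L_II = 0.250823
  L_III = 0.0656741
Multiply by the mixture weights:
  π_I·L_I = 0.45 × 0.0179366 = 0.00807147
  π_II·L_II = 0.40 × 0.250823 = 0.100329
  π_III·L_III = 0.15 × 0.0656741 = 0.00985111
Marginal: 0.00807147 + 0.100329 + 0.00985111 = 0.118252
P(Population I | data) ≈ 0.068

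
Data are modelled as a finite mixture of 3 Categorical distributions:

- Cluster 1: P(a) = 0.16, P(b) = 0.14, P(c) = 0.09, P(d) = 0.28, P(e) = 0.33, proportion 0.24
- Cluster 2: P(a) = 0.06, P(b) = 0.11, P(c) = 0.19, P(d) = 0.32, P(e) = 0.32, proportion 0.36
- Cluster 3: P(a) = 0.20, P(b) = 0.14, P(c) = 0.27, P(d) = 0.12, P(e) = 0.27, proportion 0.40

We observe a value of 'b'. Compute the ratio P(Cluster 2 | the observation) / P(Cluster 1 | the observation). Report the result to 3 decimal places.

1.179

Since P(k|x) ∝ w_k f_k(x), the posterior odds are w_i f_i(x) / (w_j f_j(x)).
Component likelihoods at x = 'b':
  L_1 = 0.14
  L_2 = 0.11
  L_3 = 0.14
0.0396 / 0.0336 ≈ 1.179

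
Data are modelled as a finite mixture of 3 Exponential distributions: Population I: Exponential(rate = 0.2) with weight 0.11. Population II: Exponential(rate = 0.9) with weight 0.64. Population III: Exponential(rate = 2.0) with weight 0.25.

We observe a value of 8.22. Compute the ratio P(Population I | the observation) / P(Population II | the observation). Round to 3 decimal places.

12.048

Since P(k|x) ∝ π_k f_k(x), the posterior odds are π_i f_i(x) / (π_j f_j(x)).
Component likelihoods at x = 8.22:
  p_I = 0.0386411
  p_II = 0.000551229
  p_III = 1.44954e-07
Odds = (0.11/0.64) × (0.0386411/0.000551229) = 0.171875 × 70.1 ≈ 12.048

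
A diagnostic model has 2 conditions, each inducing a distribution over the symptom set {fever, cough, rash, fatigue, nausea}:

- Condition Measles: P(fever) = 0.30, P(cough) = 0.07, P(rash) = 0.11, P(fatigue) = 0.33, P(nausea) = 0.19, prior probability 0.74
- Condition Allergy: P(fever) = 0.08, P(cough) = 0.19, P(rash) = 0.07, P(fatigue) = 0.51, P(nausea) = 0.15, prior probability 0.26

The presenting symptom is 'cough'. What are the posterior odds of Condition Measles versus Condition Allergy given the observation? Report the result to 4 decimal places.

1.0486

Since P(k|x) ∝ P(Z=k) f_k(x), the posterior odds are P(Z=i) f_i(x) / (P(Z=j) f_j(x)).
Component likelihoods at x = 'cough':
  L_Measles = 0.07
  L_Allergy = 0.19
Posterior odds = (P(Z=Measles)·L_Measles) / (P(Z=Allergy)·L_Allergy) = (0.74·0.07) / (0.26·0.19) = 0.0518 / 0.0494 ≈ 1.0486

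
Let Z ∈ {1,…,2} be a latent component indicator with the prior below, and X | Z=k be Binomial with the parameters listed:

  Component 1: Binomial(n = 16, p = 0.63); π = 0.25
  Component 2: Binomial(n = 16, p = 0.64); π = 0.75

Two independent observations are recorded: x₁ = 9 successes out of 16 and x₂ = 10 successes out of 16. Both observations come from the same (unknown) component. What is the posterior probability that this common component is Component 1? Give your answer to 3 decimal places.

Posterior ∝ prior × likelihood, so P(k | x) ∝ w_k f_k(x); normalise over all components.
Since both observations come from the same component, the likelihood for component k is f_k(x₁)·f_k(x₂).
  p_1 = [0.169786] × [0.202367] = 0.0343592
  p_2 = [0.161497] × [0.200974] = 0.0324565
Multiply by the mixture weights:
  w_1·p_1 = 0.25 × 0.0343592 = 0.0085898
  w_2·p_2 = 0.75 × 0.0324565 = 0.0243424
Normaliser: 0.0085898 + 0.0243424 = 0.0329322
So the posterior for Component 1 is 0.0085898 / 0.0329322 ≈ 0.261.

0.261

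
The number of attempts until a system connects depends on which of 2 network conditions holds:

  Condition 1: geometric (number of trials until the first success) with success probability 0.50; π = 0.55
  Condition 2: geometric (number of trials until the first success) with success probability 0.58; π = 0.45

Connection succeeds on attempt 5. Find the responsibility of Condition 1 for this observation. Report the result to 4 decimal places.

0.6791

P(component k | x) = π_k·f_k(x) / marginal(x), where marginal(x) = Σ_j π_j·f_j(x).
Component likelihoods at x = 5:
  f_1 = 0.50·(1−0.50)^4 = 0.50·0.0625 = 0.03125
  f_2 = 0.58·(1−0.58)^4 = 0.58·0.031117 = 0.0180478
Weight by the priors:
  π_1·f_1 = 0.55 × 0.03125 = 0.0171875
  π_2·f_2 = 0.45 × 0.0180478 = 0.00812153
Sum: 0.0171875 + 0.00812153 = 0.025309
Responsibility of Condition 1: 0.0171875 / 0.025309 ≈ 0.6791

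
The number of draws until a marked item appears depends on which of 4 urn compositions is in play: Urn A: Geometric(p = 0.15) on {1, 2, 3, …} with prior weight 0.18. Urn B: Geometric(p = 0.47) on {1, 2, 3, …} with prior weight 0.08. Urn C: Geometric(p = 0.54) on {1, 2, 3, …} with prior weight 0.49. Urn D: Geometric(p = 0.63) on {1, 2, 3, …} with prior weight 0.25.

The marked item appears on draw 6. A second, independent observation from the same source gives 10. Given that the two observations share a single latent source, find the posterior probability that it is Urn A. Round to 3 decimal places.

0.988

Apply Bayes' rule: the posterior for each component is proportional to its prior times its likelihood at x.
Since both observations come from the same component, the likelihood for component k is f_k(x₁)·f_k(x₂).
  p_A = [0.15·(1−0.15)^5 = 0.15·0.443705 = 0.0665558] × [0.0347425] = 0.00231232
  p_B = [0.47·(1−0.47)^5 = 0.47·0.0418195 = 0.0196552] × [0.00155089] = 3.0483e-05
  p_C = [0.54·(1−0.54)^5 = 0.54·0.0205963 = 0.011122] × [0.000497983] = 5.53856e-06
  p_D = [0.63·(1−0.63)^5 = 0.63·0.0069344 = 0.00436867] × [8.18759e-05] = 3.57689e-07
Unnormalised posteriors:
  π_A·p_A = 0.18 × 0.00231232 = 0.000416217
  π_B·p_B = 0.08 × 3.0483e-05 = 2.43864e-06
  π_C·p_C = 0.49 × 5.53856e-06 = 2.7139e-06
  π_D·p_D = 0.25 × 3.57689e-07 = 8.94222e-08
Marginal: 0.000416217 + 2.43864e-06 + 2.7139e-06 + 8.94222e-08 = 0.000421459
P(Urn A | x) ≈ 0.988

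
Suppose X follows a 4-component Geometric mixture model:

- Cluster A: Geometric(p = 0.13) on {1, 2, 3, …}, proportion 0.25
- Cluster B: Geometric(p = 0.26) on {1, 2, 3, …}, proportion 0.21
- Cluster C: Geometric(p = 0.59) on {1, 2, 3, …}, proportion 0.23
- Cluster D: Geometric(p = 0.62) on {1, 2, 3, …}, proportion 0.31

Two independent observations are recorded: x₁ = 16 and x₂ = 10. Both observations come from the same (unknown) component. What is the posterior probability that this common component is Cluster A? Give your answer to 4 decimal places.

0.9354

Apply Bayes' rule: the posterior for each component is proportional to its prior times its likelihood at x.
Since both observations come from the same component, the likelihood for component k is f_k(x₁)·f_k(x₂).
  p_A = [0.0160965] × [0.0371207] = 0.000597515
  p_B = [0.00284086] × [0.0173005] = 4.91482e-05
  p_C = [9.17508e-07] × [0.000193155] = 1.77222e-10
  p_D = [3.08422e-07] × [0.000102434] = 3.15929e-11
Multiply by the mixture weights:
  π_A·p_A = 0.25 × 0.000597515 = 0.000149379
  π_B·p_B = 0.21 × 4.91482e-05 = 1.03211e-05
  π_C·p_C = 0.23 × 1.77222e-10 = 4.0761e-11
  π_D·p_D = 0.31 × 3.15929e-11 = 9.7938e-12
Marginal: 0.000149379 + 1.03211e-05 + 4.0761e-11 + 9.7938e-12 = 0.0001597
P(Cluster A | x₁, x₂) = 0.000149379 / 0.0001597 ≈ 0.9354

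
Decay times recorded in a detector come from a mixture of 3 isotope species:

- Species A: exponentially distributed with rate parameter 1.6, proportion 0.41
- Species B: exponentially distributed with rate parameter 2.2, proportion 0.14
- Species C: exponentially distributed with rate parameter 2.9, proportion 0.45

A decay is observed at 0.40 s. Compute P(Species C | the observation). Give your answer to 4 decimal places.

By Bayes' theorem, P(k | x) = P(Z=k) f_k(x) / Σ_j P(Z=j) f_j(x).
Exponential densities:
  L_A = 0.843668
  L_B = 0.912522
  L_C = 0.90911
Prior × likelihood for each component:
  P(Z=A)·L_A = 0.41 × 0.843668 = 0.345904
  P(Z=B)·L_B = 0.14 × 0.912522 = 0.127753
  P(Z=C)·L_C = 0.45 × 0.90911 = 0.409099
Normaliser: 0.345904 + 0.127753 + 0.409099 = 0.882756
Responsibility of Species C: 0.409099 / 0.882756 ≈ 0.4634

0.4634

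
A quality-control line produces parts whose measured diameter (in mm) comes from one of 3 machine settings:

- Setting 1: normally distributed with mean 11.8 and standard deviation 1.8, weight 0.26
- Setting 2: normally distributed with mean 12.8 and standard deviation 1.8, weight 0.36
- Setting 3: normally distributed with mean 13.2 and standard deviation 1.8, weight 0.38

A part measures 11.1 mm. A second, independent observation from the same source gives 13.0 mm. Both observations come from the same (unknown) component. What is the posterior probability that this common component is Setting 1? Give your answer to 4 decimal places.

0.3147

The responsibility of component k is π_k f_k(x) divided by Σ_j π_j f_j(x).
Since both observations come from the same component, the likelihood for component k is f_k(x₁)·f_k(x₂).
  L_1 = [(1/(1.8·√(2π)))·exp(−(11.1−11.8)²/(2·1.8²)) = 0.221635·exp(-0.07562) = 0.205493] × [0.177471] = 0.0364691
  L_2 = [(1/(1.8·√(2π)))·exp(−(11.1−12.8)²/(2·1.8²)) = 0.221635·exp(-0.44599) = 0.141889] × [0.220271] = 0.0312539
  L_3 = [(1/(1.8·√(2π)))·exp(−(11.1−13.2)²/(2·1.8²)) = 0.221635·exp(-0.68056) = 0.112221] × [0.220271] = 0.0247191
Multiply by the mixture weights:
  π_1·L_1 = 0.26 × 0.0364691 = 0.00948197
  π_2·L_2 = 0.36 × 0.0312539 = 0.0112514
  π_3·L_3 = 0.38 × 0.0247191 = 0.00939326
Marginal: 0.00948197 + 0.0112514 + 0.00939326 = 0.0301266
P(Setting 1 | x) ≈ 0.3147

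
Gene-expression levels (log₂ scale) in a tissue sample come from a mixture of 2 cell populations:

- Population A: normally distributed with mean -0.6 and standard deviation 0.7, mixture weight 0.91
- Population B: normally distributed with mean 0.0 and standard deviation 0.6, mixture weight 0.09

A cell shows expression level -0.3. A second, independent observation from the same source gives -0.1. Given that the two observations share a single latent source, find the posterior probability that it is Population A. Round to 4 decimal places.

0.8578

By Bayes' theorem, P(k | x) = w_k f_k(x) / Σ_j w_j f_j(x).
Since both observations come from the same component, the likelihood for component k is f_k(x₁)·f_k(x₂).
  f_A = [(1/(0.7·√(2π)))·exp(−(-0.3−-0.6)²/(2·0.7²)) = 0.569918·exp(-0.09184) = 0.51991] × [0.441593] = 0.229589
  f_B = [(1/(0.6·√(2π)))·exp(−(-0.3−0.0)²/(2·0.6²)) = 0.664904·exp(-0.12500) = 0.586776] × [0.655733] = 0.384768
Prior × likelihood for each component:
  w_A·f_A = 0.91 × 0.229589 = 0.208926
  w_B·f_B = 0.09 × 0.384768 = 0.0346291
Denominator: 0.208926 + 0.0346291 = 0.243555
P(Population A | x₁,x₂) ≈ 0.8578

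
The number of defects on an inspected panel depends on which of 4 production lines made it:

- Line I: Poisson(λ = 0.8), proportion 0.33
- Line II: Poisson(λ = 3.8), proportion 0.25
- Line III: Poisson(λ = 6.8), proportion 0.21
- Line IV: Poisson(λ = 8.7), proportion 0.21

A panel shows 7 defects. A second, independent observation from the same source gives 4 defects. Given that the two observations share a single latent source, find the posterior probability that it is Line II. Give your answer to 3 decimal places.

0.374

P(component k | x) = w_k·f_k(x) / marginal(x), where marginal(x) = Σ_j w_j·f_j(x).
Since both observations come from the same component, the likelihood for component k is f_k(x₁)·f_k(x₂).
  f_I = [1.86966e-05] × [0.00766855] = 1.43376e-07
  f_II = [0.050785] × [0.194359] = 0.00987051
  f_III = [0.148569] × [0.0992252] = 0.0147418
  f_IV = [0.124693] × [0.0397653] = 0.00495845
Weight by the priors:
  w_I·f_I = 0.33 × 1.43376e-07 = 4.73141e-08
  w_II·f_II = 0.25 × 0.00987051 = 0.00246763
  w_III·f_III = 0.21 × 0.0147418 = 0.00309578
  w_IV·f_IV = 0.21 × 0.00495845 = 0.00104127
Marginal: 4.73141e-08 + 0.00246763 + 0.00309578 + 0.00104127 = 0.00660473
P(Line II | x) ≈ 0.374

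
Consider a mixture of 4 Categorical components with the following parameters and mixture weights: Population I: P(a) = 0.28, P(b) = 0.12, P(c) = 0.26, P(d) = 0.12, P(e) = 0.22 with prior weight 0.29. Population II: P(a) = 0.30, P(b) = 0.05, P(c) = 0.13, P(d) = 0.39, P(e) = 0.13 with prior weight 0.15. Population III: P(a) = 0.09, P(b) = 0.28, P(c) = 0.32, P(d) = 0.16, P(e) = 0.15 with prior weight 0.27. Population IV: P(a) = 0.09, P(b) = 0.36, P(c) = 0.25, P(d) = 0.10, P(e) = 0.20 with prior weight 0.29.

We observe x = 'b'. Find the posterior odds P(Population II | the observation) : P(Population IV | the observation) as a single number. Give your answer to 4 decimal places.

0.0718

Only the two components matter; the odds are (π_i f_i(x)) / (π_j f_j(x)).
Evaluate each component's likelihood at the observed value:
  L_I = P(b | comp) = 0.12
  L_II = P(b | comp) = 0.05
  L_III = P(b | comp) = 0.28
  L_IV = P(b | comp) = 0.36
Odds = (0.15/0.29) × (0.05/0.36) = 0.517241 × 0.138889 ≈ 0.0718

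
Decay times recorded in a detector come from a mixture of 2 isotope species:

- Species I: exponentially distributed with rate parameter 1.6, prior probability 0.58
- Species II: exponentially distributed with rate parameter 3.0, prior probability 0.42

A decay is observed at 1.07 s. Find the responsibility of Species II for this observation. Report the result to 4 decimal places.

Apply Bayes' rule: the posterior for each component is proportional to its prior times its likelihood at x.
Evaluate each component's likelihood at the observed value:
  p_I = 1.6·e^(−1.6·1.07) = 1.6·e^(−1.7120) = 0.288807
  p_II = 3.0·e^(−3.0·1.07) = 3.0·e^(−3.2100) = 0.12107
Unnormalised posteriors:
  π_I·p_I = 0.58 × 0.288807 = 0.167508
  π_II·p_II = 0.42 × 0.12107 = 0.0508493
Sum: 0.167508 + 0.0508493 = 0.218357
Responsibility of Species II: 0.0508493 / 0.218357 ≈ 0.2329

0.2329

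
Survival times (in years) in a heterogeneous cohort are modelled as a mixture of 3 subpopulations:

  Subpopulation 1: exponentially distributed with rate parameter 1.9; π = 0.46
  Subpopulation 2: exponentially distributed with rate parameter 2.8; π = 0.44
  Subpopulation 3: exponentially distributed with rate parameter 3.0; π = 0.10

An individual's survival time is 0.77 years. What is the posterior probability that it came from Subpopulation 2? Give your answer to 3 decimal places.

0.381

The responsibility of component k is π_k f_k(x) divided by Σ_j π_j f_j(x).
Exponential densities:
  L_1 = 0.439927
  L_2 = 0.324205
  L_3 = 0.297784
Prior × likelihood for each component:
  π_1·L_1 = 0.46 × 0.439927 = 0.202366
  π_2·L_2 = 0.44 × 0.324205 = 0.14265
  π_3·L_3 = 0.10 × 0.297784 = 0.0297784
Denominator: 0.202366 + 0.14265 + 0.0297784 = 0.374795
P(Subpopulation 2 | x) = 0.14265 / 0.374795 ≈ 0.381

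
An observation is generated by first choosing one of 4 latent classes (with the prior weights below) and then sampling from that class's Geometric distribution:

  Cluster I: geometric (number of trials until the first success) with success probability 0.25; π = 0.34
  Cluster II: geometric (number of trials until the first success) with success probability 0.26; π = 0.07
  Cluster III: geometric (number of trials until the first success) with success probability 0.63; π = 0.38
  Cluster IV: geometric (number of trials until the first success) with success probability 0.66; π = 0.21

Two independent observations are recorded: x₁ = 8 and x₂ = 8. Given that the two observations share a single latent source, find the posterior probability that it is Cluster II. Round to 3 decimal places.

0.156

By Bayes' theorem, P(k | x) = w_k f_k(x) / Σ_j w_j f_j(x).
Since both observations come from the same component, the likelihood for component k is f_k(x₁)·f_k(x₂).
  p_I = [0.25·(1−0.25)^7 = 0.25·0.133484 = 0.033371] × [0.033371] = 0.00111362
  p_II = [0.26·(1−0.26)^7 = 0.26·0.121513 = 0.0315933] × [0.0315933] = 0.000998138
  p_III = [0.63·(1−0.63)^7 = 0.63·0.000949319 = 0.000598071] × [0.000598071] = 3.57689e-07
  p_IV = [0.66·(1−0.66)^7 = 0.66·0.000525234 = 0.000346654] × [0.000346654] = 1.20169e-07
Prior × likelihood for each component:
  w_I·p_I = 0.34 × 0.00111362 = 0.000378631
  w_II·p_II = 0.07 × 0.000998138 = 6.98697e-05
  w_III·p_III = 0.38 × 3.57689e-07 = 1.35922e-07
  w_IV·p_IV = 0.21 × 1.20169e-07 = 2.52355e-08
Marginal: 0.000378631 + 6.98697e-05 + 1.35922e-07 + 2.52355e-08 = 0.000448662
So the posterior for Cluster II is 6.98697e-05 / 0.000448662 ≈ 0.156.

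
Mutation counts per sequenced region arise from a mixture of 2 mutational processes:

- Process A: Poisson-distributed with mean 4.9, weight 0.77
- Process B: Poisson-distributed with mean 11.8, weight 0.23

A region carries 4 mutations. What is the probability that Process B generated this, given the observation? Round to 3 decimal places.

Apply Bayes' rule: the posterior for each component is proportional to its prior times its likelihood at x.
Evaluate each component's likelihood at the observed value:
  L_A = 0.178867
  L_B = 0.00606236
Multiply by the mixture weights:
  w_A·L_A = 0.77 × 0.178867 = 0.137728
  w_B·L_B = 0.23 × 0.00606236 = 0.00139434
Marginal: 0.137728 + 0.00139434 = 0.139122
So the posterior for Process B is 0.00139434 / 0.139122 ≈ 0.010.

0.010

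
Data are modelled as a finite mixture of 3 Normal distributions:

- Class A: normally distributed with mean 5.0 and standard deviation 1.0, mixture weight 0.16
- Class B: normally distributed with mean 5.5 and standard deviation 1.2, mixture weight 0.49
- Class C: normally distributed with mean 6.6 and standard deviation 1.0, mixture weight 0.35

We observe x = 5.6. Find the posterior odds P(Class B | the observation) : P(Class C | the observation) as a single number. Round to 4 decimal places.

1.9168

Posterior odds = (π_i f_i(x)) / (π_j f_j(x)); the normalising sum cancels.
Evaluate each component's likelihood at the observed value:
  f_A = 0.333225
  f_B = 0.3313
  f_C = 0.241971
Posterior odds = (π_B·f_B) / (π_C·f_C) = (0.49·0.3313) / (0.35·0.241971) = 0.162337 / 0.0846898 ≈ 1.9168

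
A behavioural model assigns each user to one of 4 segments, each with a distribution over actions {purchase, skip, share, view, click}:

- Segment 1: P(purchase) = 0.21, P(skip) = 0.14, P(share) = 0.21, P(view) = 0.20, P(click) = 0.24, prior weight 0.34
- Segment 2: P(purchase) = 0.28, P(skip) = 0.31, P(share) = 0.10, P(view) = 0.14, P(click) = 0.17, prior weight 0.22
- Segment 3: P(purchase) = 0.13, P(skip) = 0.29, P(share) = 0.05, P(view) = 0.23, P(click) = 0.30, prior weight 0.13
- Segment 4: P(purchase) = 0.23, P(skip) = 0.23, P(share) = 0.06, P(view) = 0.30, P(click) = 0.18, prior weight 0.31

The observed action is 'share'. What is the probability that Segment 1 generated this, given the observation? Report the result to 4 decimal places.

The responsibility of component k is w_k f_k(x) divided by Σ_j w_j f_j(x).
Evaluate each component's likelihood at the observed value:
  f_1 = 0.21
  f_2 = 0.1
  f_3 = 0.05
  f_4 = 0.06
Weight by the priors:
  w_1·f_1 = 0.34 × 0.21 = 0.0714
  w_2·f_2 = 0.22 × 0.1 = 0.022
  w_3·f_3 = 0.13 × 0.05 = 0.0065
  w_4·f_4 = 0.31 × 0.06 = 0.0186
Normaliser: 0.0714 + 0.022 + 0.0065 + 0.0186 = 0.1185
So the posterior for Segment 1 is 0.0714 / 0.1185 ≈ 0.6025.

0.6025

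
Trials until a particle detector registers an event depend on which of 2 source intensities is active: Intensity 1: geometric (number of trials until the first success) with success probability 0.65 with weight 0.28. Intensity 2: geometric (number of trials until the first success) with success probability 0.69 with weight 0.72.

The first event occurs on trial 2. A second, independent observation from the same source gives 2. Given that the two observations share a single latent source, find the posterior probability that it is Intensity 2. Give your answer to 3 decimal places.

0.694

By Bayes' theorem, P(k | x) = P(Z=k) f_k(x) / Σ_j P(Z=j) f_j(x).
Since both observations come from the same component, the likelihood for component k is f_k(x₁)·f_k(x₂).
  p_1 = [0.65·(1−0.65)^1 = 0.65·0.35 = 0.2275] × [0.2275] = 0.0517562
  p_2 = [0.69·(1−0.69)^1 = 0.69·0.31 = 0.2139] × [0.2139] = 0.0457532
Weight by the priors:
  P(Z=1)·p_1 = 0.28 × 0.0517562 = 0.0144917
  P(Z=2)·p_2 = 0.72 × 0.0457532 = 0.0329423
Sum: 0.0144917 + 0.0329423 = 0.0474341
P(Intensity 2 | x₁, x₂) = 0.0329423 / 0.0474341 ≈ 0.694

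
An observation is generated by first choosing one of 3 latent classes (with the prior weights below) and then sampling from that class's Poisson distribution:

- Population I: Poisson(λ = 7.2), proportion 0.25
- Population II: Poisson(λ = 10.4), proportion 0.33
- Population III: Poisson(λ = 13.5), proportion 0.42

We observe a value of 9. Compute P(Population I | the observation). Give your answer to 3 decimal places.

By Bayes' theorem, P(k | x) = π_k f_k(x) / Σ_j π_j f_j(x).
Component likelihoods at x = 9:
  L_I = e^(−7.2)·7.2^9/9! = 0.106982
  L_II = e^(−10.4)·10.4^9/9! = 0.119364
  L_III = e^(−13.5)·13.5^9/9! = 0.0562685
Weight by the priors:
  π_I·L_I = 0.25 × 0.106982 = 0.0267454
  π_II·L_II = 0.33 × 0.119364 = 0.0393902
  π_III·L_III = 0.42 × 0.0562685 = 0.0236328
Normaliser: 0.0267454 + 0.0393902 + 0.0236328 = 0.0897684
So the posterior for Population I is 0.0267454 / 0.0897684 ≈ 0.298.

0.298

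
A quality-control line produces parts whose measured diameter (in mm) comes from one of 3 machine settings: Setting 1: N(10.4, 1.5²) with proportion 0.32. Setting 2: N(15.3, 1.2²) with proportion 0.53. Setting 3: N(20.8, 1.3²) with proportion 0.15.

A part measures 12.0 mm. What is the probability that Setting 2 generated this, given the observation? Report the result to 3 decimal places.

0.077

The responsibility of component k is P(Z=k) f_k(x) divided by Σ_j P(Z=j) f_j(x).
Component likelihoods at x = 12.0 mm:
  L_1 = (1/(1.5·√(2π)))·exp(−(12.0−10.4)²/(2·1.5²)) = 0.265962·exp(-0.56889) = 0.150575
  L_2 = (1/(1.2·√(2π)))·exp(−(12.0−15.3)²/(2·1.2²)) = 0.332452·exp(-3.78125) = 0.00757797
  L_3 = (1/(1.3·√(2π)))·exp(−(12.0−20.8)²/(2·1.3²)) = 0.306879·exp(-22.91124) = 3.44144e-11
Multiply by the mixture weights:
  P(Z=1)·L_1 = 0.32 × 0.150575 = 0.0481841
  P(Z=2)·L_2 = 0.53 × 0.00757797 = 0.00401632
  P(Z=3)·L_3 = 0.15 × 3.44144e-11 = 5.16216e-12
Evidence: 0.0481841 + 0.00401632 + 5.16216e-12 = 0.0522004
So the posterior for Setting 2 is 0.00401632 / 0.0522004 ≈ 0.077.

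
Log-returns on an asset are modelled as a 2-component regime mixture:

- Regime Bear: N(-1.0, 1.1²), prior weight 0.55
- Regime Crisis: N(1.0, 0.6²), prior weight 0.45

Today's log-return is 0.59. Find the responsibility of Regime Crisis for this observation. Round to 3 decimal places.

0.771

The responsibility of component k is P(Z=k) f_k(x) divided by Σ_j P(Z=j) f_j(x).
Evaluate each component's likelihood at the observed value:
  f_Bear = 0.127592
  f_Crisis = 0.526457
Weight by the priors:
  P(Z=Bear)·f_Bear = 0.55 × 0.127592 = 0.0701756
  P(Z=Crisis)·f_Crisis = 0.45 × 0.526457 = 0.236906
Normaliser: 0.0701756 + 0.236906 = 0.307081
P(Regime Crisis | x) = 0.236906 / 0.307081 ≈ 0.771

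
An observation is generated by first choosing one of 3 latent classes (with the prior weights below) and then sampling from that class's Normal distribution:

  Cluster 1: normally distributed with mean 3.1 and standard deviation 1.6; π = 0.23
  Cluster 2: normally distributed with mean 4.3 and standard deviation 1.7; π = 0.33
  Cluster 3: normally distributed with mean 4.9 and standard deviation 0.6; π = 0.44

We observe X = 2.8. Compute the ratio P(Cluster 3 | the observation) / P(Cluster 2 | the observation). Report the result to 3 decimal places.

0.012

Since P(k|x) ∝ P(Z=k) f_k(x), the posterior odds are P(Z=i) f_i(x) / (P(Z=j) f_j(x)).
Normal densities:
  p_1 = (1/(1.6·√(2π)))·exp(−(2.8−3.1)²/(2·1.6²)) = 0.249339·exp(-0.01758) = 0.244994
  p_2 = (1/(1.7·√(2π)))·exp(−(2.8−4.3)²/(2·1.7²)) = 0.234672·exp(-0.38927) = 0.159002
  p_3 = (1/(0.6·√(2π)))·exp(−(2.8−4.9)²/(2·0.6²)) = 0.664904·exp(-6.12500) = 0.00145447
Posterior odds = (P(Z=3)·p_3) / (P(Z=2)·p_2) = (0.44·0.00145447) / (0.33·0.159002) = 0.000639967 / 0.0524706 ≈ 0.012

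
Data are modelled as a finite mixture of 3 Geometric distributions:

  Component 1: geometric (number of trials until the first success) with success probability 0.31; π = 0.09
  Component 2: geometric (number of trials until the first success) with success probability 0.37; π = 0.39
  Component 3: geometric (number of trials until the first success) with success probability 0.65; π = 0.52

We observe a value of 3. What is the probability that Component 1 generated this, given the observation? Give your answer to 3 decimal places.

0.119

Apply Bayes' rule: the posterior for each component is proportional to its prior times its likelihood at x.
Geometric probabilities:
  L_1 = 0.31·(1−0.31)^2 = 0.31·0.4761 = 0.147591
  L_2 = 0.37·(1−0.37)^2 = 0.37·0.3969 = 0.146853
  L_3 = 0.65·(1−0.65)^2 = 0.65·0.1225 = 0.079625
Weight by the priors:
  w_1·L_1 = 0.09 × 0.147591 = 0.0132832
  w_2·L_2 = 0.39 × 0.146853 = 0.0572727
  w_3·L_3 = 0.52 × 0.079625 = 0.041405
Denominator: 0.0132832 + 0.0572727 + 0.041405 = 0.111961
So the posterior for Component 1 is 0.0132832 / 0.111961 ≈ 0.119.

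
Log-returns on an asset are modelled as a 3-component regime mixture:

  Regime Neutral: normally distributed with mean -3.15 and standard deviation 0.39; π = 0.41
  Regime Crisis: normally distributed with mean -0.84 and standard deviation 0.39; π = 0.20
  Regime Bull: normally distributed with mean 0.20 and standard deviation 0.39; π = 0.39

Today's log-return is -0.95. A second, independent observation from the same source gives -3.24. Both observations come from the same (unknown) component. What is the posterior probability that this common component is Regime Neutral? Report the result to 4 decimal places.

0.9771

Apply Bayes' rule: the posterior for each component is proportional to its prior times its likelihood at x.
Since both observations come from the same component, the likelihood for component k is f_k(x₁)·f_k(x₂).
  p_Neutral = [1.25883e-07] × [0.996051] = 1.25386e-07
  p_Crisis = [0.983039] × [6.11671e-09] = 6.01297e-09
  p_Bull = [0.0132362] × [1.3046e-17] = 1.72679e-19
Multiply by the mixture weights:
  π_Neutral·p_Neutral = 0.41 × 1.25386e-07 = 5.14081e-08
  π_Crisis·p_Crisis = 0.20 × 6.01297e-09 = 1.20259e-09
  π_Bull·p_Bull = 0.39 × 1.72679e-19 = 6.73449e-20
Evidence: 5.14081e-08 + 1.20259e-09 + 6.73449e-20 = 5.26107e-08
Responsibility of Regime Neutral: 5.14081e-08 / 5.26107e-08 ≈ 0.9771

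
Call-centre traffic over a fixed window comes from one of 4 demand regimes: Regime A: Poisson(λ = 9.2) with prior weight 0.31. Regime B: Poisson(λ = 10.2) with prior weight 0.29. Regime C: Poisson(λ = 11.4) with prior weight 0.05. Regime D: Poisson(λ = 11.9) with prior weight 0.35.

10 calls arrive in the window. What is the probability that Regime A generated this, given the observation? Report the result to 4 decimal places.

0.3212

Posterior ∝ prior × likelihood, so P(k | x) ∝ P(Z=k) f_k(x); normalise over all components.
Evaluate each component's likelihood at the observed value:
  p_A = 0.12095
  p_B = 0.124863
  p_C = 0.114374
  p_D = 0.106562
Weight by the priors:
  P(Z=A)·p_A = 0.31 × 0.12095 = 0.0374945
  P(Z=B)·p_B = 0.29 × 0.124863 = 0.0362104
  P(Z=C)·p_C = 0.05 × 0.114374 = 0.00571871
  P(Z=D)·p_D = 0.35 × 0.106562 = 0.0372967
Marginal: 0.0374945 + 0.0362104 + 0.00571871 + 0.0372967 = 0.11672
Responsibility of Regime A: 0.0374945 / 0.11672 ≈ 0.3212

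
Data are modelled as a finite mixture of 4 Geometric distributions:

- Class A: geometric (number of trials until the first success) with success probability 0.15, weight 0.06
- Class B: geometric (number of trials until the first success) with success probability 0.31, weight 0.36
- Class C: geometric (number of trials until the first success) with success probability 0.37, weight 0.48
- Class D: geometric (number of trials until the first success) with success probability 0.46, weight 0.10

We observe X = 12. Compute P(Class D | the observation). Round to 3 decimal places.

The responsibility of component k is π_k f_k(x) divided by Σ_j π_j f_j(x).
Component likelihoods at x = 12:
  p_A = 0.15·(1−0.15)^11 = 0.15·0.167343 = 0.0251015
  p_B = 0.31·(1−0.31)^11 = 0.31·0.0168787 = 0.00523241
  p_C = 0.37·(1−0.37)^11 = 0.37·0.00620506 = 0.00229587
  p_D = 0.46·(1−0.46)^11 = 0.46·0.0011385 = 0.000523708
Multiply by the mixture weights:
  π_A·p_A = 0.06 × 0.0251015 = 0.00150609
  π_B·p_B = 0.36 × 0.00523241 = 0.00188367
  π_C·p_C = 0.48 × 0.00229587 = 0.00110202
  π_D·p_D = 0.10 × 0.000523708 = 5.23708e-05
Denominator: 0.00150609 + 0.00188367 + 0.00110202 + 5.23708e-05 = 0.00454415
P(Class D | 12) ≈ 0.012

0.012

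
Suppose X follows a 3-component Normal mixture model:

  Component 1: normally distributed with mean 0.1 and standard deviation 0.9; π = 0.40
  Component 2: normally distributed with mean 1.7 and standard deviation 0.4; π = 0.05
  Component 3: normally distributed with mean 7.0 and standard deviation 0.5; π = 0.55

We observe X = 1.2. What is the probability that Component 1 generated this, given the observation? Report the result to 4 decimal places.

0.7863

Apply Bayes' rule: the posterior for each component is proportional to its prior times its likelihood at x.
Evaluate each component's likelihood at the observed value:
  p_1 = 0.210033
  p_2 = 0.456623
  p_3 = 4.81512e-30
Unnormalised posteriors:
  w_1·p_1 = 0.40 × 0.210033 = 0.0840131
  w_2·p_2 = 0.05 × 0.456623 = 0.0228311
  w_3·p_3 = 0.55 × 4.81512e-30 = 2.64832e-30
Denominator: 0.0840131 + 0.0228311 + 2.64832e-30 = 0.106844
P(Component 1 | x) ≈ 0.7863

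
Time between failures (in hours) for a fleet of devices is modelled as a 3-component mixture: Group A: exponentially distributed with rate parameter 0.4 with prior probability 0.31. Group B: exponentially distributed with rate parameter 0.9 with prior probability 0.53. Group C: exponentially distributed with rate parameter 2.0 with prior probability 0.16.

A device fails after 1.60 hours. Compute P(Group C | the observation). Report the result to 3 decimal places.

0.068

P(component k | x) = π_k·f_k(x) / marginal(x), where marginal(x) = Σ_j π_j·f_j(x).
Exponential densities:
  p_A = 0.4·e^(−0.4·1.60) = 0.4·e^(−0.6400) = 0.210917
  p_B = 0.9·e^(−0.9·1.60) = 0.9·e^(−1.4400) = 0.213235
  p_C = 2.0·e^(−2.0·1.60) = 2.0·e^(−3.2000) = 0.0815244
Weight by the priors:
  π_A·p_A = 0.31 × 0.210917 = 0.0653843
  π_B·p_B = 0.53 × 0.213235 = 0.113015
  π_C·p_C = 0.16 × 0.0815244 = 0.0130439
Marginal: 0.0653843 + 0.113015 + 0.0130439 = 0.191443
Responsibility of Group C: 0.0130439 / 0.191443 ≈ 0.068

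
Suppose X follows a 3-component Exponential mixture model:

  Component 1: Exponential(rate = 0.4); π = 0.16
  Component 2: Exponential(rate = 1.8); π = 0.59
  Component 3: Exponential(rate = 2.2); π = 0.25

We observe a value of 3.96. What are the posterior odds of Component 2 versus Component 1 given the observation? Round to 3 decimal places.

0.065

The posterior odds equal the prior odds times the likelihood ratio: (π_i/π_j)·(f_i(x)/f_j(x)).
Component likelihoods at x = 3.96:
  L_1 = 0.0820611
  L_2 = 0.00144418
  L_3 = 0.000362117
0.000852066 / 0.0131298 ≈ 0.065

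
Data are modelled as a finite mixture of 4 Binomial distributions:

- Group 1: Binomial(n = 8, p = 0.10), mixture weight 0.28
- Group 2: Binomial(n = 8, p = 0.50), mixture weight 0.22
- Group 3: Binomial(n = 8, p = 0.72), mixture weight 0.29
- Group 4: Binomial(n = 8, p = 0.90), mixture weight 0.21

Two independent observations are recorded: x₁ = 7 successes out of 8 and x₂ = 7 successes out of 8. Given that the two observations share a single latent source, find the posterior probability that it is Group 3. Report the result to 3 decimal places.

0.321

By Bayes' theorem, P(k | x) = w_k f_k(x) / Σ_j w_j f_j(x).
Since both observations come from the same component, the likelihood for component k is f_k(x₁)·f_k(x₂).
  L_1 = [C(8,7)·0.10^7·0.90^1 = 8·1e-07·0.9 = 7.2e-07] × [7.2e-07] = 5.184e-13
  L_2 = [C(8,7)·0.50^7·0.50^1 = 8·0.0078125·0.5 = 0.03125] × [0.03125] = 0.000976562
  L_3 = [C(8,7)·0.72^7·0.28^1 = 8·0.100306·0.28 = 0.224686] × [0.224686] = 0.0504837
  L_4 = [C(8,7)·0.90^7·0.10^1 = 8·0.478297·0.1 = 0.382638] × [0.382638] = 0.146411
Multiply by the mixture weights:
  w_1·L_1 = 0.28 × 5.184e-13 = 1.45152e-13
  w_2·L_2 = 0.22 × 0.000976562 = 0.000214844
  w_3·L_3 = 0.29 × 0.0504837 = 0.0146403
  w_4·L_4 = 0.21 × 0.146411 = 0.0307464
Sum: 1.45152e-13 + 0.000214844 + 0.0146403 + 0.0307464 = 0.0456015
P(Group 3 | x) = 0.0146403 / 0.0456015 ≈ 0.321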